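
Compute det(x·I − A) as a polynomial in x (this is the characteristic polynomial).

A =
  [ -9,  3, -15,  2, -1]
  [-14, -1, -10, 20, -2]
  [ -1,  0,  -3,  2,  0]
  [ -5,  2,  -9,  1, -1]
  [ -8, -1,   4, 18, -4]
x^5 + 16*x^4 + 97*x^3 + 278*x^2 + 380*x + 200

Expanding det(x·I − A) (e.g. by cofactor expansion or by noting that A is similar to its Jordan form J, which has the same characteristic polynomial as A) gives
  χ_A(x) = x^5 + 16*x^4 + 97*x^3 + 278*x^2 + 380*x + 200
which factors as (x + 2)^3*(x + 5)^2. The eigenvalues (with algebraic multiplicities) are λ = -5 with multiplicity 2, λ = -2 with multiplicity 3.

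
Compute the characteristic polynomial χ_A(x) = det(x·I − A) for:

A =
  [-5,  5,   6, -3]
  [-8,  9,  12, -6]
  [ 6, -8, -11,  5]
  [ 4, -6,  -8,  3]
x^4 + 4*x^3 + 6*x^2 + 4*x + 1

Expanding det(x·I − A) (e.g. by cofactor expansion or by noting that A is similar to its Jordan form J, which has the same characteristic polynomial as A) gives
  χ_A(x) = x^4 + 4*x^3 + 6*x^2 + 4*x + 1
which factors as (x + 1)^4. The eigenvalues (with algebraic multiplicities) are λ = -1 with multiplicity 4.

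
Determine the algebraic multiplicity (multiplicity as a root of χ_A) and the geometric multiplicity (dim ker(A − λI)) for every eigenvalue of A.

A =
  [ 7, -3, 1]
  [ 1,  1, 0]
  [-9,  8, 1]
λ = 3: alg = 3, geom = 1

Step 1 — factor the characteristic polynomial to read off the algebraic multiplicities:
  χ_A(x) = (x - 3)^3

Step 2 — compute geometric multiplicities via the rank-nullity identity g(λ) = n − rank(A − λI):
  rank(A − (3)·I) = 2, so dim ker(A − (3)·I) = n − 2 = 1

Summary:
  λ = 3: algebraic multiplicity = 3, geometric multiplicity = 1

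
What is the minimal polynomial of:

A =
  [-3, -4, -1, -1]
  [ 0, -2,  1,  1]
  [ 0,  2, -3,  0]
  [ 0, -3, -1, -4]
x^3 + 9*x^2 + 27*x + 27

The characteristic polynomial is χ_A(x) = (x + 3)^4, so the eigenvalues are known. The minimal polynomial is
  m_A(x) = Π_λ (x − λ)^{k_λ}
where k_λ is the size of the *largest* Jordan block for λ (equivalently, the smallest k with (A − λI)^k v = 0 for every generalised eigenvector v of λ).

  λ = -3: largest Jordan block has size 3, contributing (x + 3)^3

So m_A(x) = (x + 3)^3 = x^3 + 9*x^2 + 27*x + 27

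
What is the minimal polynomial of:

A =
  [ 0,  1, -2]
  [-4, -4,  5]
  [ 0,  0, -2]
x^3 + 6*x^2 + 12*x + 8

The characteristic polynomial is χ_A(x) = (x + 2)^3, so the eigenvalues are known. The minimal polynomial is
  m_A(x) = Π_λ (x − λ)^{k_λ}
where k_λ is the size of the *largest* Jordan block for λ (equivalently, the smallest k with (A − λI)^k v = 0 for every generalised eigenvector v of λ).

  λ = -2: largest Jordan block has size 3, contributing (x + 2)^3

So m_A(x) = (x + 2)^3 = x^3 + 6*x^2 + 12*x + 8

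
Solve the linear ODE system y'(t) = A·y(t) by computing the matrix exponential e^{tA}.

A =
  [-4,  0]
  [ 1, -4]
e^{tA} =
  [exp(-4*t), 0]
  [t*exp(-4*t), exp(-4*t)]

Strategy: write A = P · J · P⁻¹ where J is a Jordan canonical form, so e^{tA} = P · e^{tJ} · P⁻¹, and e^{tJ} can be computed block-by-block.

A has Jordan form
J =
  [-4,  1]
  [ 0, -4]
(up to reordering of blocks).

Per-block formulas:
  For a 2×2 Jordan block J_2(-4): exp(t · J_2(-4)) = e^(-4t)·(I + t·N), where N is the 2×2 nilpotent shift.

After assembling e^{tJ} and conjugating by P, we get:

e^{tA} =
  [exp(-4*t), 0]
  [t*exp(-4*t), exp(-4*t)]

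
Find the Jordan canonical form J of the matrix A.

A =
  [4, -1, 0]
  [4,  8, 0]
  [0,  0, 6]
J_2(6) ⊕ J_1(6)

The characteristic polynomial is
  det(x·I − A) = x^3 - 18*x^2 + 108*x - 216 = (x - 6)^3

Eigenvalues and multiplicities (the geometric multiplicity of λ is n − rank(A − λI), which equals the number of Jordan blocks for λ):
  λ = 6: algebraic multiplicity = 3, geometric multiplicity = 2

Determining the block sizes for each eigenvalue:
  λ = 6: 2 blocks summing to 3 forces exactly one block of size 2 and the rest size 1 → block sizes [2, 1]

Assembling the blocks gives a Jordan form
J =
  [6, 1, 0]
  [0, 6, 0]
  [0, 0, 6]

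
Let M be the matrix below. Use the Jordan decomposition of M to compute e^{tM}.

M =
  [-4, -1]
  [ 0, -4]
e^{tM} =
  [exp(-4*t), -t*exp(-4*t)]
  [0, exp(-4*t)]

Strategy: write M = P · J · P⁻¹ where J is a Jordan canonical form, so e^{tM} = P · e^{tJ} · P⁻¹, and e^{tJ} can be computed block-by-block.

M has Jordan form
J =
  [-4,  1]
  [ 0, -4]
(up to reordering of blocks).

Per-block formulas:
  For a 2×2 Jordan block J_2(-4): exp(t · J_2(-4)) = e^(-4t)·(I + t·N), where N is the 2×2 nilpotent shift.

After assembling e^{tJ} and conjugating by P, we get:

e^{tM} =
  [exp(-4*t), -t*exp(-4*t)]
  [0, exp(-4*t)]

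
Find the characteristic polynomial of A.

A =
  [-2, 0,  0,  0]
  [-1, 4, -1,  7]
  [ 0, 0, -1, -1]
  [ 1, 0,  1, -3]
x^4 + 2*x^3 - 12*x^2 - 40*x - 32

Expanding det(x·I − A) (e.g. by cofactor expansion or by noting that A is similar to its Jordan form J, which has the same characteristic polynomial as A) gives
  χ_A(x) = x^4 + 2*x^3 - 12*x^2 - 40*x - 32
which factors as (x - 4)*(x + 2)^3. The eigenvalues (with algebraic multiplicities) are λ = -2 with multiplicity 3, λ = 4 with multiplicity 1.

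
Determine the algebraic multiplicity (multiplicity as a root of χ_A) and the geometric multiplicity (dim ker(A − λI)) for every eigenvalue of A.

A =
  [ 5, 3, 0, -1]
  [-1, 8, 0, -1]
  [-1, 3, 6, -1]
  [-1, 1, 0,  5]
λ = 6: alg = 4, geom = 2

Step 1 — factor the characteristic polynomial to read off the algebraic multiplicities:
  χ_A(x) = (x - 6)^4

Step 2 — compute geometric multiplicities via the rank-nullity identity g(λ) = n − rank(A − λI):
  rank(A − (6)·I) = 2, so dim ker(A − (6)·I) = n − 2 = 2

Summary:
  λ = 6: algebraic multiplicity = 4, geometric multiplicity = 2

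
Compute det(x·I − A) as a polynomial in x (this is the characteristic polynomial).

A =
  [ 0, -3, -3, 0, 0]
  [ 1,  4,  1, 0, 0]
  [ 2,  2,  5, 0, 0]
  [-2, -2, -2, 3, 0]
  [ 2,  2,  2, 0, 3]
x^5 - 15*x^4 + 90*x^3 - 270*x^2 + 405*x - 243

Expanding det(x·I − A) (e.g. by cofactor expansion or by noting that A is similar to its Jordan form J, which has the same characteristic polynomial as A) gives
  χ_A(x) = x^5 - 15*x^4 + 90*x^3 - 270*x^2 + 405*x - 243
which factors as (x - 3)^5. The eigenvalues (with algebraic multiplicities) are λ = 3 with multiplicity 5.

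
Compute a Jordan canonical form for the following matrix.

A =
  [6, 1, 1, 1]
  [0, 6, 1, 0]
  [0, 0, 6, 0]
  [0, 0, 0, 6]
J_3(6) ⊕ J_1(6)

The characteristic polynomial is
  det(x·I − A) = x^4 - 24*x^3 + 216*x^2 - 864*x + 1296 = (x - 6)^4

Eigenvalues and multiplicities (the geometric multiplicity of λ is n − rank(A − λI), which equals the number of Jordan blocks for λ):
  λ = 6: algebraic multiplicity = 4, geometric multiplicity = 2

Determining the block sizes for each eigenvalue:
  λ = 6: with am = 4 and gm = 2, the partition is not yet determined (e.g. several partitions of 4 into 2 parts exist). Let N = A − (6)·I. Computing rank(N^1) = 2, rank(N^2) = 1, rank(N^3) = 0; the number of blocks of size ≥ j is rank(N^{j−1}) − rank(N^j), giving [2, 1, 1]. So we have 1 block(s) of size 3, 1 block(s) of size 1 → block sizes [3, 1]

Assembling the blocks gives a Jordan form
J =
  [6, 1, 0, 0]
  [0, 6, 1, 0]
  [0, 0, 6, 0]
  [0, 0, 0, 6]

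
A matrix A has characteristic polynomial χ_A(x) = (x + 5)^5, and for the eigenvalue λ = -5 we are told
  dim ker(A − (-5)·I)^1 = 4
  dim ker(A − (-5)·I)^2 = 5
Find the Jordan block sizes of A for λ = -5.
Block sizes for λ = -5: [2, 1, 1, 1]

From the dimensions of kernels of powers, the number of Jordan blocks of size at least j is d_j − d_{j−1} where d_j = dim ker(N^j) (with d_0 = 0). Computing the differences gives [4, 1].
The number of blocks of size exactly k is (#blocks of size ≥ k) − (#blocks of size ≥ k + 1), so the partition is: 3 block(s) of size 1, 1 block(s) of size 2.
In nonincreasing order the block sizes are [2, 1, 1, 1].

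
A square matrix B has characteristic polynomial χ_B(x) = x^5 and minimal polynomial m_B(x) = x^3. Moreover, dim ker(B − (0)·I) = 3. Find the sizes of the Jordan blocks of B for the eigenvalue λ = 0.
Block sizes for λ = 0: [3, 1, 1]

Step 1 — from the characteristic polynomial, algebraic multiplicity of λ = 0 is 5. From dim ker(B − (0)·I) = 3, there are exactly 3 Jordan blocks for λ = 0.
Step 2 — from the minimal polynomial, the factor (x − 0)^3 tells us the largest block for λ = 0 has size 3.
Step 3 — with total size 5, 3 blocks, and largest block 3, the block sizes (in nonincreasing order) are [3, 1, 1].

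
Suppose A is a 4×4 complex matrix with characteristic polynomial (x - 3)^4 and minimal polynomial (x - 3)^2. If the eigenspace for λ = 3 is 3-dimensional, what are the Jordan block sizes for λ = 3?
Block sizes for λ = 3: [2, 1, 1]

Step 1 — from the characteristic polynomial, algebraic multiplicity of λ = 3 is 4. From dim ker(A − (3)·I) = 3, there are exactly 3 Jordan blocks for λ = 3.
Step 2 — from the minimal polynomial, the factor (x − 3)^2 tells us the largest block for λ = 3 has size 2.
Step 3 — with total size 4, 3 blocks, and largest block 2, the block sizes (in nonincreasing order) are [2, 1, 1].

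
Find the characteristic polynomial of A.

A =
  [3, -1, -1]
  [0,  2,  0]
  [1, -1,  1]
x^3 - 6*x^2 + 12*x - 8

Expanding det(x·I − A) (e.g. by cofactor expansion or by noting that A is similar to its Jordan form J, which has the same characteristic polynomial as A) gives
  χ_A(x) = x^3 - 6*x^2 + 12*x - 8
which factors as (x - 2)^3. The eigenvalues (with algebraic multiplicities) are λ = 2 with multiplicity 3.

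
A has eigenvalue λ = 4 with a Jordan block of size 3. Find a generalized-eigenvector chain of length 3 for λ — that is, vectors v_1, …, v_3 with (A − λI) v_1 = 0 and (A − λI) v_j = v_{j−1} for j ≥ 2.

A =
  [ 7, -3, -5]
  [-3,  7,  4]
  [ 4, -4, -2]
A Jordan chain for λ = 4 of length 3:
v_1 = (-2, -2, 0)ᵀ
v_2 = (3, -3, 4)ᵀ
v_3 = (1, 0, 0)ᵀ

Let N = A − (4)·I. We want v_3 with N^3 v_3 = 0 but N^2 v_3 ≠ 0; then v_{j-1} := N · v_j for j = 3, …, 2.

Pick v_3 = (1, 0, 0)ᵀ.
Then v_2 = N · v_3 = (3, -3, 4)ᵀ.
Then v_1 = N · v_2 = (-2, -2, 0)ᵀ.

Sanity check: (A − (4)·I) v_1 = (0, 0, 0)ᵀ = 0. ✓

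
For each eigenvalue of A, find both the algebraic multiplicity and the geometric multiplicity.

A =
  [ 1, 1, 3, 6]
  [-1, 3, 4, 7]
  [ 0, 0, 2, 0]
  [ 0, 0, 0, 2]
λ = 2: alg = 4, geom = 2

Step 1 — factor the characteristic polynomial to read off the algebraic multiplicities:
  χ_A(x) = (x - 2)^4

Step 2 — compute geometric multiplicities via the rank-nullity identity g(λ) = n − rank(A − λI):
  rank(A − (2)·I) = 2, so dim ker(A − (2)·I) = n − 2 = 2

Summary:
  λ = 2: algebraic multiplicity = 4, geometric multiplicity = 2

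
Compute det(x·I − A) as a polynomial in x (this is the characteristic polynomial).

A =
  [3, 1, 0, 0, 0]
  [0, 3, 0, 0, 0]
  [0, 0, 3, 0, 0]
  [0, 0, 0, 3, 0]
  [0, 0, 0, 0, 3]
x^5 - 15*x^4 + 90*x^3 - 270*x^2 + 405*x - 243

Expanding det(x·I − A) (e.g. by cofactor expansion or by noting that A is similar to its Jordan form J, which has the same characteristic polynomial as A) gives
  χ_A(x) = x^5 - 15*x^4 + 90*x^3 - 270*x^2 + 405*x - 243
which factors as (x - 3)^5. The eigenvalues (with algebraic multiplicities) are λ = 3 with multiplicity 5.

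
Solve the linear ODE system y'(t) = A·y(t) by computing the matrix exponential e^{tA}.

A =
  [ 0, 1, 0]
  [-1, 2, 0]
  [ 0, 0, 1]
e^{tA} =
  [-t*exp(t) + exp(t), t*exp(t), 0]
  [-t*exp(t), t*exp(t) + exp(t), 0]
  [0, 0, exp(t)]

Strategy: write A = P · J · P⁻¹ where J is a Jordan canonical form, so e^{tA} = P · e^{tJ} · P⁻¹, and e^{tJ} can be computed block-by-block.

A has Jordan form
J =
  [1, 1, 0]
  [0, 1, 0]
  [0, 0, 1]
(up to reordering of blocks).

Per-block formulas:
  For a 1×1 block at λ = 1: exp(t · [1]) = [e^(1t)].
  For a 2×2 Jordan block J_2(1): exp(t · J_2(1)) = e^(1t)·(I + t·N), where N is the 2×2 nilpotent shift.

After assembling e^{tJ} and conjugating by P, we get:

e^{tA} =
  [-t*exp(t) + exp(t), t*exp(t), 0]
  [-t*exp(t), t*exp(t) + exp(t), 0]
  [0, 0, exp(t)]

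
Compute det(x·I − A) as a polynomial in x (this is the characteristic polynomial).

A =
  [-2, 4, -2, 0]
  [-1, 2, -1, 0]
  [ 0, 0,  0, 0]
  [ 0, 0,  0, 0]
x^4

Expanding det(x·I − A) (e.g. by cofactor expansion or by noting that A is similar to its Jordan form J, which has the same characteristic polynomial as A) gives
  χ_A(x) = x^4
which factors as x^4. The eigenvalues (with algebraic multiplicities) are λ = 0 with multiplicity 4.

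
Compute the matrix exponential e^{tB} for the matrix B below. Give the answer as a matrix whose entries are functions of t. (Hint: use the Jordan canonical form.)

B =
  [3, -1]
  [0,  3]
e^{tB} =
  [exp(3*t), -t*exp(3*t)]
  [0, exp(3*t)]

Strategy: write B = P · J · P⁻¹ where J is a Jordan canonical form, so e^{tB} = P · e^{tJ} · P⁻¹, and e^{tJ} can be computed block-by-block.

B has Jordan form
J =
  [3, 1]
  [0, 3]
(up to reordering of blocks).

Per-block formulas:
  For a 2×2 Jordan block J_2(3): exp(t · J_2(3)) = e^(3t)·(I + t·N), where N is the 2×2 nilpotent shift.

After assembling e^{tJ} and conjugating by P, we get:

e^{tB} =
  [exp(3*t), -t*exp(3*t)]
  [0, exp(3*t)]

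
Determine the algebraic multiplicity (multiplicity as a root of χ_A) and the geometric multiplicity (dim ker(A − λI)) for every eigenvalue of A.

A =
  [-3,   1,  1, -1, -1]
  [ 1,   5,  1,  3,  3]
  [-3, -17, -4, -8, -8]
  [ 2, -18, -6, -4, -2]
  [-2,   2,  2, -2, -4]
λ = -2: alg = 5, geom = 3

Step 1 — factor the characteristic polynomial to read off the algebraic multiplicities:
  χ_A(x) = (x + 2)^5

Step 2 — compute geometric multiplicities via the rank-nullity identity g(λ) = n − rank(A − λI):
  rank(A − (-2)·I) = 2, so dim ker(A − (-2)·I) = n − 2 = 3

Summary:
  λ = -2: algebraic multiplicity = 5, geometric multiplicity = 3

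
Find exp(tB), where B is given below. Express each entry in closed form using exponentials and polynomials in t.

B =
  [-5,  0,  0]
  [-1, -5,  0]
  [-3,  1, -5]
e^{tB} =
  [exp(-5*t), 0, 0]
  [-t*exp(-5*t), exp(-5*t), 0]
  [-t^2*exp(-5*t)/2 - 3*t*exp(-5*t), t*exp(-5*t), exp(-5*t)]

Strategy: write B = P · J · P⁻¹ where J is a Jordan canonical form, so e^{tB} = P · e^{tJ} · P⁻¹, and e^{tJ} can be computed block-by-block.

B has Jordan form
J =
  [-5,  1,  0]
  [ 0, -5,  1]
  [ 0,  0, -5]
(up to reordering of blocks).

Per-block formulas:
  For a 3×3 Jordan block J_3(-5): exp(t · J_3(-5)) = e^(-5t)·(I + t·N + (t^2/2)·N^2), where N is the 3×3 nilpotent shift.

After assembling e^{tJ} and conjugating by P, we get:

e^{tB} =
  [exp(-5*t), 0, 0]
  [-t*exp(-5*t), exp(-5*t), 0]
  [-t^2*exp(-5*t)/2 - 3*t*exp(-5*t), t*exp(-5*t), exp(-5*t)]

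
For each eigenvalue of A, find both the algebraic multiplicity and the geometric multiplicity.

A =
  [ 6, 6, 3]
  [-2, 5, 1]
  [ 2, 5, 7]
λ = 6: alg = 3, geom = 1

Step 1 — factor the characteristic polynomial to read off the algebraic multiplicities:
  χ_A(x) = (x - 6)^3

Step 2 — compute geometric multiplicities via the rank-nullity identity g(λ) = n − rank(A − λI):
  rank(A − (6)·I) = 2, so dim ker(A − (6)·I) = n − 2 = 1

Summary:
  λ = 6: algebraic multiplicity = 3, geometric multiplicity = 1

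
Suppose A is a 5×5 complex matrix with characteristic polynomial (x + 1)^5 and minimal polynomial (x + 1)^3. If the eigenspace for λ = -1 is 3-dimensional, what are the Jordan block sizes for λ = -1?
Block sizes for λ = -1: [3, 1, 1]

Step 1 — from the characteristic polynomial, algebraic multiplicity of λ = -1 is 5. From dim ker(A − (-1)·I) = 3, there are exactly 3 Jordan blocks for λ = -1.
Step 2 — from the minimal polynomial, the factor (x + 1)^3 tells us the largest block for λ = -1 has size 3.
Step 3 — with total size 5, 3 blocks, and largest block 3, the block sizes (in nonincreasing order) are [3, 1, 1].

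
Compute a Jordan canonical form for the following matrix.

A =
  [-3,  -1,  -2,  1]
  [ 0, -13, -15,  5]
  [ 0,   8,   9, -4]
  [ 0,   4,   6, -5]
J_3(-3) ⊕ J_1(-3)

The characteristic polynomial is
  det(x·I − A) = x^4 + 12*x^3 + 54*x^2 + 108*x + 81 = (x + 3)^4

Eigenvalues and multiplicities (the geometric multiplicity of λ is n − rank(A − λI), which equals the number of Jordan blocks for λ):
  λ = -3: algebraic multiplicity = 4, geometric multiplicity = 2

Determining the block sizes for each eigenvalue:
  λ = -3: with am = 4 and gm = 2, the partition is not yet determined (e.g. several partitions of 4 into 2 parts exist). Let N = A − (-3)·I. Computing rank(N^1) = 2, rank(N^2) = 1, rank(N^3) = 0; the number of blocks of size ≥ j is rank(N^{j−1}) − rank(N^j), giving [2, 1, 1]. So we have 1 block(s) of size 3, 1 block(s) of size 1 → block sizes [3, 1]

Assembling the blocks gives a Jordan form
J =
  [-3,  1,  0,  0]
  [ 0, -3,  1,  0]
  [ 0,  0, -3,  0]
  [ 0,  0,  0, -3]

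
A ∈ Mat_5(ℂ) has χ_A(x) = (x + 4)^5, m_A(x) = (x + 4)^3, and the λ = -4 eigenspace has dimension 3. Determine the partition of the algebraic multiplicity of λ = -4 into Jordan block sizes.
Block sizes for λ = -4: [3, 1, 1]

Step 1 — from the characteristic polynomial, algebraic multiplicity of λ = -4 is 5. From dim ker(A − (-4)·I) = 3, there are exactly 3 Jordan blocks for λ = -4.
Step 2 — from the minimal polynomial, the factor (x + 4)^3 tells us the largest block for λ = -4 has size 3.
Step 3 — with total size 5, 3 blocks, and largest block 3, the block sizes (in nonincreasing order) are [3, 1, 1].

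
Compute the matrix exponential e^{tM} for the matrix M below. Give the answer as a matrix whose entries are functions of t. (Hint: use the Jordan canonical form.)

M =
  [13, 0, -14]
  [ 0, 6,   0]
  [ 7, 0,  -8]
e^{tM} =
  [2*exp(6*t) - exp(-t), 0, -2*exp(6*t) + 2*exp(-t)]
  [0, exp(6*t), 0]
  [exp(6*t) - exp(-t), 0, -exp(6*t) + 2*exp(-t)]

Strategy: write M = P · J · P⁻¹ where J is a Jordan canonical form, so e^{tM} = P · e^{tJ} · P⁻¹, and e^{tJ} can be computed block-by-block.

M has Jordan form
J =
  [-1, 0, 0]
  [ 0, 6, 0]
  [ 0, 0, 6]
(up to reordering of blocks).

Per-block formulas:
  For a 1×1 block at λ = 6: exp(t · [6]) = [e^(6t)].
  For a 1×1 block at λ = -1: exp(t · [-1]) = [e^(-1t)].

After assembling e^{tJ} and conjugating by P, we get:

e^{tM} =
  [2*exp(6*t) - exp(-t), 0, -2*exp(6*t) + 2*exp(-t)]
  [0, exp(6*t), 0]
  [exp(6*t) - exp(-t), 0, -exp(6*t) + 2*exp(-t)]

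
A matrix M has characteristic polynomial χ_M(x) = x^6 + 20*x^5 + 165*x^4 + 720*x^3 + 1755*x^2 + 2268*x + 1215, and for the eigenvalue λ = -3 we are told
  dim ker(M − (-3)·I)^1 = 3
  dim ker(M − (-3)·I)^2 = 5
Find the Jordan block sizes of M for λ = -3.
Block sizes for λ = -3: [2, 2, 1]

From the dimensions of kernels of powers, the number of Jordan blocks of size at least j is d_j − d_{j−1} where d_j = dim ker(N^j) (with d_0 = 0). Computing the differences gives [3, 2].
The number of blocks of size exactly k is (#blocks of size ≥ k) − (#blocks of size ≥ k + 1), so the partition is: 1 block(s) of size 1, 2 block(s) of size 2.
In nonincreasing order the block sizes are [2, 2, 1].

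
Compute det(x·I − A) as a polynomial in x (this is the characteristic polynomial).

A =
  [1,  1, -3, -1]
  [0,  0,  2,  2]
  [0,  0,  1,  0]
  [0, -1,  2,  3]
x^4 - 5*x^3 + 9*x^2 - 7*x + 2

Expanding det(x·I − A) (e.g. by cofactor expansion or by noting that A is similar to its Jordan form J, which has the same characteristic polynomial as A) gives
  χ_A(x) = x^4 - 5*x^3 + 9*x^2 - 7*x + 2
which factors as (x - 2)*(x - 1)^3. The eigenvalues (with algebraic multiplicities) are λ = 1 with multiplicity 3, λ = 2 with multiplicity 1.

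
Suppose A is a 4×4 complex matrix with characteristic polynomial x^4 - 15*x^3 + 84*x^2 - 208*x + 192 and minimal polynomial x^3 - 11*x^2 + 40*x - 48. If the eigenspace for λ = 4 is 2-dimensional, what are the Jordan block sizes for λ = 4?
Block sizes for λ = 4: [2, 1]

Step 1 — from the characteristic polynomial, algebraic multiplicity of λ = 4 is 3. From dim ker(A − (4)·I) = 2, there are exactly 2 Jordan blocks for λ = 4.
Step 2 — from the minimal polynomial, the factor (x − 4)^2 tells us the largest block for λ = 4 has size 2.
Step 3 — with total size 3, 2 blocks, and largest block 2, the block sizes (in nonincreasing order) are [2, 1].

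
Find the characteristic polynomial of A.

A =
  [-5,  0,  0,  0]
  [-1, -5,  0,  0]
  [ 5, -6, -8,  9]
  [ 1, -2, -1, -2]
x^4 + 20*x^3 + 150*x^2 + 500*x + 625

Expanding det(x·I − A) (e.g. by cofactor expansion or by noting that A is similar to its Jordan form J, which has the same characteristic polynomial as A) gives
  χ_A(x) = x^4 + 20*x^3 + 150*x^2 + 500*x + 625
which factors as (x + 5)^4. The eigenvalues (with algebraic multiplicities) are λ = -5 with multiplicity 4.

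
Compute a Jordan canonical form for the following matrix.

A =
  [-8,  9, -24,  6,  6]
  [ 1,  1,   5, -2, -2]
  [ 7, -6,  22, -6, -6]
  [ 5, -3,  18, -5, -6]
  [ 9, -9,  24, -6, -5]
J_3(1) ⊕ J_1(1) ⊕ J_1(1)

The characteristic polynomial is
  det(x·I − A) = x^5 - 5*x^4 + 10*x^3 - 10*x^2 + 5*x - 1 = (x - 1)^5

Eigenvalues and multiplicities (the geometric multiplicity of λ is n − rank(A − λI), which equals the number of Jordan blocks for λ):
  λ = 1: algebraic multiplicity = 5, geometric multiplicity = 3

Determining the block sizes for each eigenvalue:
  λ = 1: with am = 5 and gm = 3, the partition is not yet determined (e.g. several partitions of 5 into 3 parts exist). Let N = A − (1)·I. Computing rank(N^1) = 2, rank(N^2) = 1, rank(N^3) = 0; the number of blocks of size ≥ j is rank(N^{j−1}) − rank(N^j), giving [3, 1, 1]. So we have 1 block(s) of size 3, 2 block(s) of size 1 → block sizes [3, 1, 1]

Assembling the blocks gives a Jordan form
J =
  [1, 1, 0, 0, 0]
  [0, 1, 1, 0, 0]
  [0, 0, 1, 0, 0]
  [0, 0, 0, 1, 0]
  [0, 0, 0, 0, 1]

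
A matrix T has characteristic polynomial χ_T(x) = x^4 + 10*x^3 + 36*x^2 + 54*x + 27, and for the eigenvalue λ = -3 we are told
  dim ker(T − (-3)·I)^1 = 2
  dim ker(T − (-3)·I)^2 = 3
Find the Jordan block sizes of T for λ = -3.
Block sizes for λ = -3: [2, 1]

From the dimensions of kernels of powers, the number of Jordan blocks of size at least j is d_j − d_{j−1} where d_j = dim ker(N^j) (with d_0 = 0). Computing the differences gives [2, 1].
The number of blocks of size exactly k is (#blocks of size ≥ k) − (#blocks of size ≥ k + 1), so the partition is: 1 block(s) of size 1, 1 block(s) of size 2.
In nonincreasing order the block sizes are [2, 1].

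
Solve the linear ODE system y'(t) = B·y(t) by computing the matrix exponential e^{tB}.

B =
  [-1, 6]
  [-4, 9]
e^{tB} =
  [-2*exp(5*t) + 3*exp(3*t), 3*exp(5*t) - 3*exp(3*t)]
  [-2*exp(5*t) + 2*exp(3*t), 3*exp(5*t) - 2*exp(3*t)]

Strategy: write B = P · J · P⁻¹ where J is a Jordan canonical form, so e^{tB} = P · e^{tJ} · P⁻¹, and e^{tJ} can be computed block-by-block.

B has Jordan form
J =
  [3, 0]
  [0, 5]
(up to reordering of blocks).

Per-block formulas:
  For a 1×1 block at λ = 5: exp(t · [5]) = [e^(5t)].
  For a 1×1 block at λ = 3: exp(t · [3]) = [e^(3t)].

After assembling e^{tJ} and conjugating by P, we get:

e^{tB} =
  [-2*exp(5*t) + 3*exp(3*t), 3*exp(5*t) - 3*exp(3*t)]
  [-2*exp(5*t) + 2*exp(3*t), 3*exp(5*t) - 2*exp(3*t)]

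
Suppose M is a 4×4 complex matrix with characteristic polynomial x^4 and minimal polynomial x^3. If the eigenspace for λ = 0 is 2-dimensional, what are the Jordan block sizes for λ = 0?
Block sizes for λ = 0: [3, 1]

Step 1 — from the characteristic polynomial, algebraic multiplicity of λ = 0 is 4. From dim ker(M − (0)·I) = 2, there are exactly 2 Jordan blocks for λ = 0.
Step 2 — from the minimal polynomial, the factor (x − 0)^3 tells us the largest block for λ = 0 has size 3.
Step 3 — with total size 4, 2 blocks, and largest block 3, the block sizes (in nonincreasing order) are [3, 1].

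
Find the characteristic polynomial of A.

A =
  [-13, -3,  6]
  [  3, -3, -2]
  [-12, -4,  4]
x^3 + 12*x^2 + 48*x + 64

Expanding det(x·I − A) (e.g. by cofactor expansion or by noting that A is similar to its Jordan form J, which has the same characteristic polynomial as A) gives
  χ_A(x) = x^3 + 12*x^2 + 48*x + 64
which factors as (x + 4)^3. The eigenvalues (with algebraic multiplicities) are λ = -4 with multiplicity 3.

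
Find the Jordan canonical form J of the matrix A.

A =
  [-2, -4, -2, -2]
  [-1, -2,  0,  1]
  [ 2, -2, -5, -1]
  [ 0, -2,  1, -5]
J_3(-4) ⊕ J_1(-2)

The characteristic polynomial is
  det(x·I − A) = x^4 + 14*x^3 + 72*x^2 + 160*x + 128 = (x + 2)*(x + 4)^3

Eigenvalues and multiplicities (the geometric multiplicity of λ is n − rank(A − λI), which equals the number of Jordan blocks for λ):
  λ = -4: algebraic multiplicity = 3, geometric multiplicity = 1
  λ = -2: algebraic multiplicity = 1, geometric multiplicity = 1

Determining the block sizes for each eigenvalue:
  λ = -4: one block (gm = 1), so the single block has size am = 3 → block sizes [3]
  λ = -2: one block (gm = 1), so the single block has size am = 1 → block sizes [1]

Assembling the blocks gives a Jordan form
J =
  [-4,  1,  0,  0]
  [ 0, -4,  1,  0]
  [ 0,  0, -4,  0]
  [ 0,  0,  0, -2]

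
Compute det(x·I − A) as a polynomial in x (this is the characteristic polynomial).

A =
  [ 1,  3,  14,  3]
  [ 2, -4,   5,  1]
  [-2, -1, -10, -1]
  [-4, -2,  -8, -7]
x^4 + 20*x^3 + 150*x^2 + 500*x + 625

Expanding det(x·I − A) (e.g. by cofactor expansion or by noting that A is similar to its Jordan form J, which has the same characteristic polynomial as A) gives
  χ_A(x) = x^4 + 20*x^3 + 150*x^2 + 500*x + 625
which factors as (x + 5)^4. The eigenvalues (with algebraic multiplicities) are λ = -5 with multiplicity 4.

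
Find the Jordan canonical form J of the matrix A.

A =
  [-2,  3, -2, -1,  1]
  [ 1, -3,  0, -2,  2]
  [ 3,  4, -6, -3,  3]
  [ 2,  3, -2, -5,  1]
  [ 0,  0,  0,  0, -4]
J_3(-4) ⊕ J_1(-4) ⊕ J_1(-4)

The characteristic polynomial is
  det(x·I − A) = x^5 + 20*x^4 + 160*x^3 + 640*x^2 + 1280*x + 1024 = (x + 4)^5

Eigenvalues and multiplicities (the geometric multiplicity of λ is n − rank(A − λI), which equals the number of Jordan blocks for λ):
  λ = -4: algebraic multiplicity = 5, geometric multiplicity = 3

Determining the block sizes for each eigenvalue:
  λ = -4: with am = 5 and gm = 3, the partition is not yet determined (e.g. several partitions of 5 into 3 parts exist). Let N = A − (-4)·I. Computing rank(N^1) = 2, rank(N^2) = 1, rank(N^3) = 0; the number of blocks of size ≥ j is rank(N^{j−1}) − rank(N^j), giving [3, 1, 1]. So we have 1 block(s) of size 3, 2 block(s) of size 1 → block sizes [3, 1, 1]

Assembling the blocks gives a Jordan form
J =
  [-4,  1,  0,  0,  0]
  [ 0, -4,  1,  0,  0]
  [ 0,  0, -4,  0,  0]
  [ 0,  0,  0, -4,  0]
  [ 0,  0,  0,  0, -4]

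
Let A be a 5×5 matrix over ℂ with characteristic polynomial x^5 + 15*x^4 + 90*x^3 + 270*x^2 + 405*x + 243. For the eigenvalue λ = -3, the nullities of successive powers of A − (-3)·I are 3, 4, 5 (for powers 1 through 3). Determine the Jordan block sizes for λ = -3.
Block sizes for λ = -3: [3, 1, 1]

From the dimensions of kernels of powers, the number of Jordan blocks of size at least j is d_j − d_{j−1} where d_j = dim ker(N^j) (with d_0 = 0). Computing the differences gives [3, 1, 1].
The number of blocks of size exactly k is (#blocks of size ≥ k) − (#blocks of size ≥ k + 1), so the partition is: 2 block(s) of size 1, 1 block(s) of size 3.
In nonincreasing order the block sizes are [3, 1, 1].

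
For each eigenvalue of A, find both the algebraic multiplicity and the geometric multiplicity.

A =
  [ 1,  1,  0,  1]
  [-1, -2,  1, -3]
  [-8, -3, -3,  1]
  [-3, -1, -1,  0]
λ = -1: alg = 4, geom = 2

Step 1 — factor the characteristic polynomial to read off the algebraic multiplicities:
  χ_A(x) = (x + 1)^4

Step 2 — compute geometric multiplicities via the rank-nullity identity g(λ) = n − rank(A − λI):
  rank(A − (-1)·I) = 2, so dim ker(A − (-1)·I) = n − 2 = 2

Summary:
  λ = -1: algebraic multiplicity = 4, geometric multiplicity = 2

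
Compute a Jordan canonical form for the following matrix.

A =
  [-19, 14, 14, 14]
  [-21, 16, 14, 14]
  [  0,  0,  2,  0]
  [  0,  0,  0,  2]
J_1(-5) ⊕ J_1(2) ⊕ J_1(2) ⊕ J_1(2)

The characteristic polynomial is
  det(x·I − A) = x^4 - x^3 - 18*x^2 + 52*x - 40 = (x - 2)^3*(x + 5)

Eigenvalues and multiplicities (the geometric multiplicity of λ is n − rank(A − λI), which equals the number of Jordan blocks for λ):
  λ = -5: algebraic multiplicity = 1, geometric multiplicity = 1
  λ = 2: algebraic multiplicity = 3, geometric multiplicity = 3

Determining the block sizes for each eigenvalue:
  λ = -5: one block (gm = 1), so the single block has size am = 1 → block sizes [1]
  λ = 2: gm = am = 3, so every block has size 1 → block sizes [1, 1, 1]

Assembling the blocks gives a Jordan form
J =
  [-5, 0, 0, 0]
  [ 0, 2, 0, 0]
  [ 0, 0, 2, 0]
  [ 0, 0, 0, 2]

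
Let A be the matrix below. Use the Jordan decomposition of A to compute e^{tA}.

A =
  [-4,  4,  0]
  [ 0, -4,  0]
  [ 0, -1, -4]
e^{tA} =
  [exp(-4*t), 4*t*exp(-4*t), 0]
  [0, exp(-4*t), 0]
  [0, -t*exp(-4*t), exp(-4*t)]

Strategy: write A = P · J · P⁻¹ where J is a Jordan canonical form, so e^{tA} = P · e^{tJ} · P⁻¹, and e^{tJ} can be computed block-by-block.

A has Jordan form
J =
  [-4,  1,  0]
  [ 0, -4,  0]
  [ 0,  0, -4]
(up to reordering of blocks).

Per-block formulas:
  For a 2×2 Jordan block J_2(-4): exp(t · J_2(-4)) = e^(-4t)·(I + t·N), where N is the 2×2 nilpotent shift.
  For a 1×1 block at λ = -4: exp(t · [-4]) = [e^(-4t)].

After assembling e^{tJ} and conjugating by P, we get:

e^{tA} =
  [exp(-4*t), 4*t*exp(-4*t), 0]
  [0, exp(-4*t), 0]
  [0, -t*exp(-4*t), exp(-4*t)]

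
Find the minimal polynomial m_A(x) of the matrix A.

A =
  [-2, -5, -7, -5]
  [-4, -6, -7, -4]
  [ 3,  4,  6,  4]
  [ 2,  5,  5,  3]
x^4 - x^3 - 3*x^2 + 5*x - 2

The characteristic polynomial is χ_A(x) = (x - 1)^3*(x + 2), so the eigenvalues are known. The minimal polynomial is
  m_A(x) = Π_λ (x − λ)^{k_λ}
where k_λ is the size of the *largest* Jordan block for λ (equivalently, the smallest k with (A − λI)^k v = 0 for every generalised eigenvector v of λ).

  λ = -2: largest Jordan block has size 1, contributing (x + 2)
  λ = 1: largest Jordan block has size 3, contributing (x − 1)^3

So m_A(x) = (x - 1)^3*(x + 2) = x^4 - x^3 - 3*x^2 + 5*x - 2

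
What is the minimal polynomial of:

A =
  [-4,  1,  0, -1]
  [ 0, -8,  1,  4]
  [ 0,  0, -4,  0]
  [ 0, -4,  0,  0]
x^3 + 12*x^2 + 48*x + 64

The characteristic polynomial is χ_A(x) = (x + 4)^4, so the eigenvalues are known. The minimal polynomial is
  m_A(x) = Π_λ (x − λ)^{k_λ}
where k_λ is the size of the *largest* Jordan block for λ (equivalently, the smallest k with (A − λI)^k v = 0 for every generalised eigenvector v of λ).

  λ = -4: largest Jordan block has size 3, contributing (x + 4)^3

So m_A(x) = (x + 4)^3 = x^3 + 12*x^2 + 48*x + 64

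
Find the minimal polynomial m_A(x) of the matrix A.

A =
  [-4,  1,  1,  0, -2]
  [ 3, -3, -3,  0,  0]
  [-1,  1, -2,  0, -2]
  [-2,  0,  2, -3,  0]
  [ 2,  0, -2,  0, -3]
x^3 + 9*x^2 + 27*x + 27

The characteristic polynomial is χ_A(x) = (x + 3)^5, so the eigenvalues are known. The minimal polynomial is
  m_A(x) = Π_λ (x − λ)^{k_λ}
where k_λ is the size of the *largest* Jordan block for λ (equivalently, the smallest k with (A − λI)^k v = 0 for every generalised eigenvector v of λ).

  λ = -3: largest Jordan block has size 3, contributing (x + 3)^3

So m_A(x) = (x + 3)^3 = x^3 + 9*x^2 + 27*x + 27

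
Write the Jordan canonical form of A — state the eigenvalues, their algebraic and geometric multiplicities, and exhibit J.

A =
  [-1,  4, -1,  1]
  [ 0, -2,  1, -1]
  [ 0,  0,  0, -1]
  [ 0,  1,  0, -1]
J_3(-1) ⊕ J_1(-1)

The characteristic polynomial is
  det(x·I − A) = x^4 + 4*x^3 + 6*x^2 + 4*x + 1 = (x + 1)^4

Eigenvalues and multiplicities (the geometric multiplicity of λ is n − rank(A − λI), which equals the number of Jordan blocks for λ):
  λ = -1: algebraic multiplicity = 4, geometric multiplicity = 2

Determining the block sizes for each eigenvalue:
  λ = -1: with am = 4 and gm = 2, the partition is not yet determined (e.g. several partitions of 4 into 2 parts exist). Let N = A − (-1)·I. Computing rank(N^1) = 2, rank(N^2) = 1, rank(N^3) = 0; the number of blocks of size ≥ j is rank(N^{j−1}) − rank(N^j), giving [2, 1, 1]. So we have 1 block(s) of size 3, 1 block(s) of size 1 → block sizes [3, 1]

Assembling the blocks gives a Jordan form
J =
  [-1,  1,  0,  0]
  [ 0, -1,  1,  0]
  [ 0,  0, -1,  0]
  [ 0,  0,  0, -1]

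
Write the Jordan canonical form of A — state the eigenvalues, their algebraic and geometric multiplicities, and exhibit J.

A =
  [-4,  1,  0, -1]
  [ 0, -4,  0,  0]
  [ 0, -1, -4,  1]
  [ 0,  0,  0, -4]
J_2(-4) ⊕ J_1(-4) ⊕ J_1(-4)

The characteristic polynomial is
  det(x·I − A) = x^4 + 16*x^3 + 96*x^2 + 256*x + 256 = (x + 4)^4

Eigenvalues and multiplicities (the geometric multiplicity of λ is n − rank(A − λI), which equals the number of Jordan blocks for λ):
  λ = -4: algebraic multiplicity = 4, geometric multiplicity = 3

Determining the block sizes for each eigenvalue:
  λ = -4: 3 blocks summing to 4 forces exactly one block of size 2 and the rest size 1 → block sizes [2, 1, 1]

Assembling the blocks gives a Jordan form
J =
  [-4,  1,  0,  0]
  [ 0, -4,  0,  0]
  [ 0,  0, -4,  0]
  [ 0,  0,  0, -4]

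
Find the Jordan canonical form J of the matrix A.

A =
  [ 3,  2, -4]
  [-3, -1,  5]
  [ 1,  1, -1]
J_2(0) ⊕ J_1(1)

The characteristic polynomial is
  det(x·I − A) = x^3 - x^2 = x^2*(x - 1)

Eigenvalues and multiplicities (the geometric multiplicity of λ is n − rank(A − λI), which equals the number of Jordan blocks for λ):
  λ = 0: algebraic multiplicity = 2, geometric multiplicity = 1
  λ = 1: algebraic multiplicity = 1, geometric multiplicity = 1

Determining the block sizes for each eigenvalue:
  λ = 0: one block (gm = 1), so the single block has size am = 2 → block sizes [2]
  λ = 1: one block (gm = 1), so the single block has size am = 1 → block sizes [1]

Assembling the blocks gives a Jordan form
J =
  [0, 1, 0]
  [0, 0, 0]
  [0, 0, 1]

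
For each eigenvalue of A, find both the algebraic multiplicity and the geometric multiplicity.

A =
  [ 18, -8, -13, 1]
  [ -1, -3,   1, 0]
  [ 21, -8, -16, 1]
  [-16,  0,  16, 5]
λ = -3: alg = 2, geom = 1; λ = 5: alg = 2, geom = 1

Step 1 — factor the characteristic polynomial to read off the algebraic multiplicities:
  χ_A(x) = (x - 5)^2*(x + 3)^2

Step 2 — compute geometric multiplicities via the rank-nullity identity g(λ) = n − rank(A − λI):
  rank(A − (-3)·I) = 3, so dim ker(A − (-3)·I) = n − 3 = 1
  rank(A − (5)·I) = 3, so dim ker(A − (5)·I) = n − 3 = 1

Summary:
  λ = -3: algebraic multiplicity = 2, geometric multiplicity = 1
  λ = 5: algebraic multiplicity = 2, geometric multiplicity = 1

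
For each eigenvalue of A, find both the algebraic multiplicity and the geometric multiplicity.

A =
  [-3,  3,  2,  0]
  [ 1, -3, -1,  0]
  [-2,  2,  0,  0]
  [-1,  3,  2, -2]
λ = -2: alg = 4, geom = 2

Step 1 — factor the characteristic polynomial to read off the algebraic multiplicities:
  χ_A(x) = (x + 2)^4

Step 2 — compute geometric multiplicities via the rank-nullity identity g(λ) = n − rank(A − λI):
  rank(A − (-2)·I) = 2, so dim ker(A − (-2)·I) = n − 2 = 2

Summary:
  λ = -2: algebraic multiplicity = 4, geometric multiplicity = 2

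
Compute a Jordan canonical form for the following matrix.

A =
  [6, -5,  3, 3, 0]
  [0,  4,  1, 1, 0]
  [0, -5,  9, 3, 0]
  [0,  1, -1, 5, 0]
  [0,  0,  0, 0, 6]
J_3(6) ⊕ J_1(6) ⊕ J_1(6)

The characteristic polynomial is
  det(x·I − A) = x^5 - 30*x^4 + 360*x^3 - 2160*x^2 + 6480*x - 7776 = (x - 6)^5

Eigenvalues and multiplicities (the geometric multiplicity of λ is n − rank(A − λI), which equals the number of Jordan blocks for λ):
  λ = 6: algebraic multiplicity = 5, geometric multiplicity = 3

Determining the block sizes for each eigenvalue:
  λ = 6: with am = 5 and gm = 3, the partition is not yet determined (e.g. several partitions of 5 into 3 parts exist). Let N = A − (6)·I. Computing rank(N^1) = 2, rank(N^2) = 1, rank(N^3) = 0; the number of blocks of size ≥ j is rank(N^{j−1}) − rank(N^j), giving [3, 1, 1]. So we have 1 block(s) of size 3, 2 block(s) of size 1 → block sizes [3, 1, 1]

Assembling the blocks gives a Jordan form
J =
  [6, 1, 0, 0, 0]
  [0, 6, 1, 0, 0]
  [0, 0, 6, 0, 0]
  [0, 0, 0, 6, 0]
  [0, 0, 0, 0, 6]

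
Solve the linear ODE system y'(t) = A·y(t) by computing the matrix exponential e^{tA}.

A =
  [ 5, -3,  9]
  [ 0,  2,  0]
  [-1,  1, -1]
e^{tA} =
  [3*t*exp(2*t) + exp(2*t), -3*t*exp(2*t), 9*t*exp(2*t)]
  [0, exp(2*t), 0]
  [-t*exp(2*t), t*exp(2*t), -3*t*exp(2*t) + exp(2*t)]

Strategy: write A = P · J · P⁻¹ where J is a Jordan canonical form, so e^{tA} = P · e^{tJ} · P⁻¹, and e^{tJ} can be computed block-by-block.

A has Jordan form
J =
  [2, 1, 0]
  [0, 2, 0]
  [0, 0, 2]
(up to reordering of blocks).

Per-block formulas:
  For a 1×1 block at λ = 2: exp(t · [2]) = [e^(2t)].
  For a 2×2 Jordan block J_2(2): exp(t · J_2(2)) = e^(2t)·(I + t·N), where N is the 2×2 nilpotent shift.

After assembling e^{tJ} and conjugating by P, we get:

e^{tA} =
  [3*t*exp(2*t) + exp(2*t), -3*t*exp(2*t), 9*t*exp(2*t)]
  [0, exp(2*t), 0]
  [-t*exp(2*t), t*exp(2*t), -3*t*exp(2*t) + exp(2*t)]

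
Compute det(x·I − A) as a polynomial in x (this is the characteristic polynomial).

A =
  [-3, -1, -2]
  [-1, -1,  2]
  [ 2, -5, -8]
x^3 + 12*x^2 + 48*x + 64

Expanding det(x·I − A) (e.g. by cofactor expansion or by noting that A is similar to its Jordan form J, which has the same characteristic polynomial as A) gives
  χ_A(x) = x^3 + 12*x^2 + 48*x + 64
which factors as (x + 4)^3. The eigenvalues (with algebraic multiplicities) are λ = -4 with multiplicity 3.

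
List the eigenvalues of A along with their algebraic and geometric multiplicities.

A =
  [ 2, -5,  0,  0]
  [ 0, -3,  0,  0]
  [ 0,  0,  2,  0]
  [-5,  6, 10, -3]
λ = -3: alg = 2, geom = 1; λ = 2: alg = 2, geom = 2

Step 1 — factor the characteristic polynomial to read off the algebraic multiplicities:
  χ_A(x) = (x - 2)^2*(x + 3)^2

Step 2 — compute geometric multiplicities via the rank-nullity identity g(λ) = n − rank(A − λI):
  rank(A − (-3)·I) = 3, so dim ker(A − (-3)·I) = n − 3 = 1
  rank(A − (2)·I) = 2, so dim ker(A − (2)·I) = n − 2 = 2

Summary:
  λ = -3: algebraic multiplicity = 2, geometric multiplicity = 1
  λ = 2: algebraic multiplicity = 2, geometric multiplicity = 2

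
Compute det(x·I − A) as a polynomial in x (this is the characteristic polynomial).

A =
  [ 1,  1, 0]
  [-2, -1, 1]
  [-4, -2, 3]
x^3 - 3*x^2 + 3*x - 1

Expanding det(x·I − A) (e.g. by cofactor expansion or by noting that A is similar to its Jordan form J, which has the same characteristic polynomial as A) gives
  χ_A(x) = x^3 - 3*x^2 + 3*x - 1
which factors as (x - 1)^3. The eigenvalues (with algebraic multiplicities) are λ = 1 with multiplicity 3.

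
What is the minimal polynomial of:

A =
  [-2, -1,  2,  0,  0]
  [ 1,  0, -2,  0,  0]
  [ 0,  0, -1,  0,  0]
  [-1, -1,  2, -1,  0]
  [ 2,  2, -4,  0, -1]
x^2 + 2*x + 1

The characteristic polynomial is χ_A(x) = (x + 1)^5, so the eigenvalues are known. The minimal polynomial is
  m_A(x) = Π_λ (x − λ)^{k_λ}
where k_λ is the size of the *largest* Jordan block for λ (equivalently, the smallest k with (A − λI)^k v = 0 for every generalised eigenvector v of λ).

  λ = -1: largest Jordan block has size 2, contributing (x + 1)^2

So m_A(x) = (x + 1)^2 = x^2 + 2*x + 1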